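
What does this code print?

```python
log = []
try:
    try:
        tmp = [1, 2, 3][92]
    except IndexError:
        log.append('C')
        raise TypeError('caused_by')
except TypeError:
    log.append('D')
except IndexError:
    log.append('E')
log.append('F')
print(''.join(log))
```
CDF

TypeError raised and caught, original IndexError not re-raised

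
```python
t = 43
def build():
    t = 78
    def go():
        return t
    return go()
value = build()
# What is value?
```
78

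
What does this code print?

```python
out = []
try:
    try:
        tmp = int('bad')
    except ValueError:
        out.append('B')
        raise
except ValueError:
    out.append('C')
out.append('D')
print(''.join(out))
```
BCD

raise without argument re-raises current exception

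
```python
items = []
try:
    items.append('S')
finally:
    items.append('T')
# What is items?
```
['S', 'T']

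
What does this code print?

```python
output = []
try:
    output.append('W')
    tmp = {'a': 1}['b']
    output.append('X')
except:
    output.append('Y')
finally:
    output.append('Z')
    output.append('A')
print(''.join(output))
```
WYZA

Code before exception runs, then except, then all of finally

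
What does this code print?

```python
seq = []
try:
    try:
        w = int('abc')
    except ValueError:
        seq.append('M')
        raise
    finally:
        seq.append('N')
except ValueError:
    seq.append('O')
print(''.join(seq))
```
MNO

finally runs before re-raised exception propagates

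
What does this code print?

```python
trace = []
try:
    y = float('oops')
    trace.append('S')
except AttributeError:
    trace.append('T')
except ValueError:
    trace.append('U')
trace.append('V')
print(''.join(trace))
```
UV

ValueError is caught by its specific handler, not AttributeError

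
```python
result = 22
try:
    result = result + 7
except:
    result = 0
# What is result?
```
29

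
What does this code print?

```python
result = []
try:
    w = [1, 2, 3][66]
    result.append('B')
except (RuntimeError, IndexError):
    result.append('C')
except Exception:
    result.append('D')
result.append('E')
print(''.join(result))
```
CE

IndexError matches tuple containing it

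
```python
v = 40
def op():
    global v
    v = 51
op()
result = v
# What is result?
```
51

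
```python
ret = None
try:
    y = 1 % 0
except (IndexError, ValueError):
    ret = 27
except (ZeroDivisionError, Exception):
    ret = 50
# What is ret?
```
50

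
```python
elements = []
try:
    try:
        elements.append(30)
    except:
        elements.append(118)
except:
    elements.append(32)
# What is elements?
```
[30]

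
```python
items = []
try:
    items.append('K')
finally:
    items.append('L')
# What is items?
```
['K', 'L']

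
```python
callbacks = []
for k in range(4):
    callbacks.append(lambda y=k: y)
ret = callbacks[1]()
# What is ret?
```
1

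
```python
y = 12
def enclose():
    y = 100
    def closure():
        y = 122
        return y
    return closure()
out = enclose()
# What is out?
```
122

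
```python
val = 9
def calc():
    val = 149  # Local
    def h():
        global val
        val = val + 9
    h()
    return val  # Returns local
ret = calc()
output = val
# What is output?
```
18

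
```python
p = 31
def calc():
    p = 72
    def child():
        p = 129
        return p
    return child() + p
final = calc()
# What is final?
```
201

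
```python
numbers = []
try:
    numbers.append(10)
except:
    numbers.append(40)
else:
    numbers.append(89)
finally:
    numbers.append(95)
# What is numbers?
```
[10, 89, 95]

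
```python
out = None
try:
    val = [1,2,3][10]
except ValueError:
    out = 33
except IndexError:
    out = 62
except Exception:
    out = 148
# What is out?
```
62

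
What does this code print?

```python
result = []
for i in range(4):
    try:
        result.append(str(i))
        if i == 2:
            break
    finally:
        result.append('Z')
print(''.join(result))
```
0Z1Z2Z

finally runs even when breaking out of loop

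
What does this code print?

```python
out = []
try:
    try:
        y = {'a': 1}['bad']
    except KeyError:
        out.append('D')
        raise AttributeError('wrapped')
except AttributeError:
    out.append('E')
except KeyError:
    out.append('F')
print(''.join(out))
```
DE

New AttributeError raised, caught by outer AttributeError handler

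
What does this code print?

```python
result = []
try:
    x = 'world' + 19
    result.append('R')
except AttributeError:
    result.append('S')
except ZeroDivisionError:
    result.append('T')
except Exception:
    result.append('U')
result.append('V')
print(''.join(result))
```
UV

TypeError not specifically caught, falls to Exception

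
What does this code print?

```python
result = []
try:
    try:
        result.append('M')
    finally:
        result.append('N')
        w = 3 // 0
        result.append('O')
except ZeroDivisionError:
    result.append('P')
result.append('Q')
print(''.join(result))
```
MNPQ

Exception in inner finally caught by outer except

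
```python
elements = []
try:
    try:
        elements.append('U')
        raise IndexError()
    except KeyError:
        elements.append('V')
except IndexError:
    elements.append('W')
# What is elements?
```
['U', 'W']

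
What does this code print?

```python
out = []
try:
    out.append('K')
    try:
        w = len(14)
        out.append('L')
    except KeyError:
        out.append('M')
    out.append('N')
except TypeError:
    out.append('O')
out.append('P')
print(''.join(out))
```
KOP

Inner handler doesn't match, propagates to outer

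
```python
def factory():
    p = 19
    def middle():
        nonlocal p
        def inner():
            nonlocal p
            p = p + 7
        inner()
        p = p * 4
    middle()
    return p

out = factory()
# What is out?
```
104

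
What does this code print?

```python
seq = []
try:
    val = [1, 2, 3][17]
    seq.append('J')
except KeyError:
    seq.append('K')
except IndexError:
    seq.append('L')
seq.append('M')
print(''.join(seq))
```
LM

IndexError is caught by its specific handler, not KeyError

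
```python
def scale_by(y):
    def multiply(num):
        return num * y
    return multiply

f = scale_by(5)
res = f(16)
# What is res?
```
80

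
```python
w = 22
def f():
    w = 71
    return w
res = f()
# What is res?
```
71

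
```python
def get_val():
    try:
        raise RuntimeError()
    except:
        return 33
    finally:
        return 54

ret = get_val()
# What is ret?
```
54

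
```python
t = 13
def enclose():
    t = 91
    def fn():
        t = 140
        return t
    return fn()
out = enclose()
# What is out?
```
140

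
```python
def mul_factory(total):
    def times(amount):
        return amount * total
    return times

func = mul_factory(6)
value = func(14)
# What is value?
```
84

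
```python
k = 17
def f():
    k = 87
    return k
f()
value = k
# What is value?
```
17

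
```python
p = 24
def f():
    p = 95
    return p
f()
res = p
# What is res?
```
24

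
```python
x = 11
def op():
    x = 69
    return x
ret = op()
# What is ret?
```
69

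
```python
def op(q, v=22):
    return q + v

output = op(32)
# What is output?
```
54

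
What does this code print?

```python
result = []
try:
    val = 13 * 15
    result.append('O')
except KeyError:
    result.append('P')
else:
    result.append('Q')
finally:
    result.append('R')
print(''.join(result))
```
OQR

else runs before finally when no exception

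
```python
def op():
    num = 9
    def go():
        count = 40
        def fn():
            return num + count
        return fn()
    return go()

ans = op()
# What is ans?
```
49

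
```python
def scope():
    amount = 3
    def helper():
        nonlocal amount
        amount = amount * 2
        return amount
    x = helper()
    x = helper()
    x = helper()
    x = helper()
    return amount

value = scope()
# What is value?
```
48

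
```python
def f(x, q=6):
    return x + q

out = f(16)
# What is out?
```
22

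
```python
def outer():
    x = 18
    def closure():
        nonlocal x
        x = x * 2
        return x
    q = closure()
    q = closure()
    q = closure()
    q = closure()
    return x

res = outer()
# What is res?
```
288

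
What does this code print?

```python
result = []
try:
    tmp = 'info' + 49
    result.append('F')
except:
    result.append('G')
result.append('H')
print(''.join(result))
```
GH

Exception raised in try, caught by bare except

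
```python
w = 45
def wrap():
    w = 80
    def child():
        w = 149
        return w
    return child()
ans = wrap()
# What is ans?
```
149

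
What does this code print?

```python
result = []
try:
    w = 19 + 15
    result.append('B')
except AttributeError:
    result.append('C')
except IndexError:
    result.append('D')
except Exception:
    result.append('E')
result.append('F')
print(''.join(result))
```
BF

No exception, try block completes normally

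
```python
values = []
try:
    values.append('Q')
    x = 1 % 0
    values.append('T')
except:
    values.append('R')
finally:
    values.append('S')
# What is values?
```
['Q', 'R', 'S']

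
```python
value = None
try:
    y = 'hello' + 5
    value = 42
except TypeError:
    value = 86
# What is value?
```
86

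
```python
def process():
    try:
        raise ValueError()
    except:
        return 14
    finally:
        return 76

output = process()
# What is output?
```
76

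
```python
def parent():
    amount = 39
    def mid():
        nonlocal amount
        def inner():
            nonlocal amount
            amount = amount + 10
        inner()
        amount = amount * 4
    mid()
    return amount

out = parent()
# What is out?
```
196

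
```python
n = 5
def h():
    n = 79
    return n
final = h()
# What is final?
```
79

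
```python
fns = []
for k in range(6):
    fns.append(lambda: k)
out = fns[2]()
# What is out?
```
5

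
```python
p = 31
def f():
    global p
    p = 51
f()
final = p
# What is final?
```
51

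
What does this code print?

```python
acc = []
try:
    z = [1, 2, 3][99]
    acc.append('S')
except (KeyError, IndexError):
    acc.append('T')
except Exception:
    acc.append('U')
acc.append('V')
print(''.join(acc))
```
TV

IndexError matches tuple containing it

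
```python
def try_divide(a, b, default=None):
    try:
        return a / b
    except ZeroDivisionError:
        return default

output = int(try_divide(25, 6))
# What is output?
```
4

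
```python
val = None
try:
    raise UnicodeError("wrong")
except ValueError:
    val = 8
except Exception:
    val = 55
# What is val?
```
8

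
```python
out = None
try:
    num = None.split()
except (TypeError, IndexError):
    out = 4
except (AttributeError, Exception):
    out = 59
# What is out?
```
59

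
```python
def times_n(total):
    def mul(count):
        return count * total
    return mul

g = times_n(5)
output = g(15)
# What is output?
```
75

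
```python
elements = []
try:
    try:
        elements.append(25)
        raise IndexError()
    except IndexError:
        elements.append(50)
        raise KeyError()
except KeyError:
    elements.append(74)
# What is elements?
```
[25, 50, 74]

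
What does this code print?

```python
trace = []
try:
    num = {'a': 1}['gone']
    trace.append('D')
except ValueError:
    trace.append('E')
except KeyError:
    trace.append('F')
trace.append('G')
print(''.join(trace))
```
FG

KeyError is caught by its specific handler, not ValueError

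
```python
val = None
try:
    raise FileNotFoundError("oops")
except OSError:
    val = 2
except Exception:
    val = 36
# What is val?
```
2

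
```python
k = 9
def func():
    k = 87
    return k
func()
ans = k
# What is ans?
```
9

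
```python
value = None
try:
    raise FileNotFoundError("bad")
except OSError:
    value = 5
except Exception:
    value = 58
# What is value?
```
5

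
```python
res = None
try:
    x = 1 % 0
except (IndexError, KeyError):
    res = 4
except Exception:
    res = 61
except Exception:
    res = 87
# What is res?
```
61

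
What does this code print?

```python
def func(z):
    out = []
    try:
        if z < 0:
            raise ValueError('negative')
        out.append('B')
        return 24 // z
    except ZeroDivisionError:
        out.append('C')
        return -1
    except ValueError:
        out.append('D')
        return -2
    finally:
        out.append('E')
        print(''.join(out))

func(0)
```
BCE

z=0 causes ZeroDivisionError, caught, finally prints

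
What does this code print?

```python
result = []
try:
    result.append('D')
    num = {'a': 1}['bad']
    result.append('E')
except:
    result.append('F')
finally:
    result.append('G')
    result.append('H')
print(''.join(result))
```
DFGH

Code before exception runs, then except, then all of finally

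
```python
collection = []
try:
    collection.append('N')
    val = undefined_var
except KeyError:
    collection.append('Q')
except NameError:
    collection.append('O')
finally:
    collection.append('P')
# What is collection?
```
['N', 'O', 'P']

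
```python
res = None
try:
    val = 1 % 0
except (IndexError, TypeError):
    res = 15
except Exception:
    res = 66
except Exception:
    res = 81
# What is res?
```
66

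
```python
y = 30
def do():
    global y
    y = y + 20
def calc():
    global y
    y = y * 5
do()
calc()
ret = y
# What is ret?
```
250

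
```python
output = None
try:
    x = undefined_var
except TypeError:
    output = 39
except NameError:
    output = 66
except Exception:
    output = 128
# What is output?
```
66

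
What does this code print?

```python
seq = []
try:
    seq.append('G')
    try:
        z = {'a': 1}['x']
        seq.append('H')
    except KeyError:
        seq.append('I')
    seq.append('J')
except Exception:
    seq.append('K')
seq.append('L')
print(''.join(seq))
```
GIJL

Inner exception caught by inner handler, outer continues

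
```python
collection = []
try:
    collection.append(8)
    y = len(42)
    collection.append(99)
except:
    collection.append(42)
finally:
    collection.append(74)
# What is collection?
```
[8, 42, 74]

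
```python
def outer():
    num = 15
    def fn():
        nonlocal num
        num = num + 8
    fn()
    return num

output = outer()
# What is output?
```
23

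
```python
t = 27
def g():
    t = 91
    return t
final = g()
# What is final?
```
91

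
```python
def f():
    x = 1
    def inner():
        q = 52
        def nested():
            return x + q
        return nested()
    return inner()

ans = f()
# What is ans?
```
53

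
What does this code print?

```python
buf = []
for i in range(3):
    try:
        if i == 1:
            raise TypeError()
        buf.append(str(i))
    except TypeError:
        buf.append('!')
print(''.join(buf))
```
0!2

Exception on i=1 caught, loop continues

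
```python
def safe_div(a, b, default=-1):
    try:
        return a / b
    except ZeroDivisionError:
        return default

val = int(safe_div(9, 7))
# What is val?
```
1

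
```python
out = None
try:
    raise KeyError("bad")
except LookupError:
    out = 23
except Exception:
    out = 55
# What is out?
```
23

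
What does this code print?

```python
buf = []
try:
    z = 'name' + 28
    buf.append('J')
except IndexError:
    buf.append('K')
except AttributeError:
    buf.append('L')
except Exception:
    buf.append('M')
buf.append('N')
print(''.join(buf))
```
MN

TypeError not specifically caught, falls to Exception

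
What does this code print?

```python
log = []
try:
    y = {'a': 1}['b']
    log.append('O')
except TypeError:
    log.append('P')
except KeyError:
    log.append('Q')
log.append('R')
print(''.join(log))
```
QR

KeyError is caught by its specific handler, not TypeError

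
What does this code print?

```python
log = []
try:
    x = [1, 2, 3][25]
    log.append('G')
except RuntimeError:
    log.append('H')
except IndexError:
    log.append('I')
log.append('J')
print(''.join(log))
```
IJ

IndexError is caught by its specific handler, not RuntimeError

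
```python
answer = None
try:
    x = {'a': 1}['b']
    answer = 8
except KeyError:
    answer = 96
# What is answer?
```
96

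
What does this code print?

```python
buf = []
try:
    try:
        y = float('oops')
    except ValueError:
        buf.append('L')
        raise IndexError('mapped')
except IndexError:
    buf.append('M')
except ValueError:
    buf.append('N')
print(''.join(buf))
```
LM

New IndexError raised, caught by outer IndexError handler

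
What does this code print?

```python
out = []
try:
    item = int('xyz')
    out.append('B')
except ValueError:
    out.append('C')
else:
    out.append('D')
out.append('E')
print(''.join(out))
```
CE

else block skipped when exception is caught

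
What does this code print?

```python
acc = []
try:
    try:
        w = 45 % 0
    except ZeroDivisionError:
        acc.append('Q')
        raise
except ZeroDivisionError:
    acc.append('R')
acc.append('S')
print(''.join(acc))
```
QRS

raise without argument re-raises current exception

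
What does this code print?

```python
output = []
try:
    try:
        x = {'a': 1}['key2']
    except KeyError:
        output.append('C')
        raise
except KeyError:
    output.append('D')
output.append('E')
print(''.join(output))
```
CDE

raise without argument re-raises current exception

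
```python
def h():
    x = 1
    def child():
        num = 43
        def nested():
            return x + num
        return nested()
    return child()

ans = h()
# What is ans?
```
44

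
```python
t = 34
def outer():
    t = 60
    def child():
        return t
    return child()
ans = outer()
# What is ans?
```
60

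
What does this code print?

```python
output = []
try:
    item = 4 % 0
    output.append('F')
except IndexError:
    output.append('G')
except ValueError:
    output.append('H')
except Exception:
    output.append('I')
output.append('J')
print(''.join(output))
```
IJ

ZeroDivisionError not specifically caught, falls to Exception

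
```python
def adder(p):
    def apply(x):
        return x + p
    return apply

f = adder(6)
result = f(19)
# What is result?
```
25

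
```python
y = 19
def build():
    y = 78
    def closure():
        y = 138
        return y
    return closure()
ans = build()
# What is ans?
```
138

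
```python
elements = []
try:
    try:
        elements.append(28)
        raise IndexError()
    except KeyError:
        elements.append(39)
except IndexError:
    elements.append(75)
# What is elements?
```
[28, 75]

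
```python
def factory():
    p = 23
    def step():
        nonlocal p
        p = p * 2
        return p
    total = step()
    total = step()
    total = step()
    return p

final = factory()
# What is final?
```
184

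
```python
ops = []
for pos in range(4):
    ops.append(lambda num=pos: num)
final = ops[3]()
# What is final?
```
3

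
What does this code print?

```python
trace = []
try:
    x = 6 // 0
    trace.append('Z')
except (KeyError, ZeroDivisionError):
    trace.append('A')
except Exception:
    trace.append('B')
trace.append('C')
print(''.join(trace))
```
AC

ZeroDivisionError matches tuple containing it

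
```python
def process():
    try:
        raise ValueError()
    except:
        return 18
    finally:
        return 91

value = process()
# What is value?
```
91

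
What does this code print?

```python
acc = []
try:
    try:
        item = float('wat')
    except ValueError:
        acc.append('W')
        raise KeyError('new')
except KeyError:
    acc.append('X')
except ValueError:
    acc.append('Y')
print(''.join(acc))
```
WX

New KeyError raised, caught by outer KeyError handler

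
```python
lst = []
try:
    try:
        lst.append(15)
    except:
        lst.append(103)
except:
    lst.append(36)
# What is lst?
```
[15]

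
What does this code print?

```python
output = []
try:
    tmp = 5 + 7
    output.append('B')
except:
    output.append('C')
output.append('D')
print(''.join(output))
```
BD

No exception, try block completes normally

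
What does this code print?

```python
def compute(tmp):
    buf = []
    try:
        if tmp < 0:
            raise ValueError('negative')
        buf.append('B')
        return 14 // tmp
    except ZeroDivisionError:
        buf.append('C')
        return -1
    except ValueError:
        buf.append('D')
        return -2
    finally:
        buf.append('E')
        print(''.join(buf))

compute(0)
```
BCE

tmp=0 causes ZeroDivisionError, caught, finally prints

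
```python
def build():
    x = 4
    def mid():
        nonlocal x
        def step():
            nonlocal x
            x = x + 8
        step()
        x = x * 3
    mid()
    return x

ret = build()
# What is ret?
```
36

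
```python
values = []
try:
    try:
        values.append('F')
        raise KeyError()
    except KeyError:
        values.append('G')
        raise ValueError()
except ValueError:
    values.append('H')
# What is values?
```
['F', 'G', 'H']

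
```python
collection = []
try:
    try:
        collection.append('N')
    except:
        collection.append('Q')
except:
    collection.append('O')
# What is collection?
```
['N']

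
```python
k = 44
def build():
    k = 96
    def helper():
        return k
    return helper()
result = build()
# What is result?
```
96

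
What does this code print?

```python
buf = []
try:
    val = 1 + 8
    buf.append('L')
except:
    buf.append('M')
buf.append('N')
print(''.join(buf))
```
LN

No exception, try block completes normally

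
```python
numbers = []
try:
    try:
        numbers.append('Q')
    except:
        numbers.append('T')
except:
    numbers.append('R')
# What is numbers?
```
['Q']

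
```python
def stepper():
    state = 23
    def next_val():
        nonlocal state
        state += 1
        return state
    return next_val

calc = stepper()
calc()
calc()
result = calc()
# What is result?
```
26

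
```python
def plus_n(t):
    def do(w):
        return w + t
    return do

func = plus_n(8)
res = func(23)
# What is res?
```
31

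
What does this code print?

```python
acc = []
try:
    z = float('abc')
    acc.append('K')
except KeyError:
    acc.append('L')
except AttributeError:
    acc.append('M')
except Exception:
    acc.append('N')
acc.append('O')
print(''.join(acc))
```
NO

ValueError not specifically caught, falls to Exception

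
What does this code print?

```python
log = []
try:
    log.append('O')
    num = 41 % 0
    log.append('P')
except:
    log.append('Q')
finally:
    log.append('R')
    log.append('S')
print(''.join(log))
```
OQRS

Code before exception runs, then except, then all of finally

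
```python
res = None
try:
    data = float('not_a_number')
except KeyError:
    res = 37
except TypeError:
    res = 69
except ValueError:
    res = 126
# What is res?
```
126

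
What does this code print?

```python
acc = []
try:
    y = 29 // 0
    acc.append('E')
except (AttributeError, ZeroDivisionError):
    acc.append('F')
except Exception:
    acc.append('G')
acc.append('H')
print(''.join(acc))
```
FH

ZeroDivisionError matches tuple containing it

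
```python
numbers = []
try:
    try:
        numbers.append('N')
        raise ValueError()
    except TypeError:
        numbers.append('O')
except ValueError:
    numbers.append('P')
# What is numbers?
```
['N', 'P']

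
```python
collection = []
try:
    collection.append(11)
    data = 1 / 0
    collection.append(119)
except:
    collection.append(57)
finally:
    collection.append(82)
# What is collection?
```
[11, 57, 82]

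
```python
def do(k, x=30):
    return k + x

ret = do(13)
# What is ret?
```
43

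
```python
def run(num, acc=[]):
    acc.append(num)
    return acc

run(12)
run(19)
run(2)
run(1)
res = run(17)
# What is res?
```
[12, 19, 2, 1, 17]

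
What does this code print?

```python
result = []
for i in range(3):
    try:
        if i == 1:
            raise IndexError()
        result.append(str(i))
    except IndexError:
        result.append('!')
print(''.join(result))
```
0!2

Exception on i=1 caught, loop continues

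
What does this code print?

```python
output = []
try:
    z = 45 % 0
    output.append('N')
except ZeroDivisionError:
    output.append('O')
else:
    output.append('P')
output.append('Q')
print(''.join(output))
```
OQ

else block skipped when exception is caught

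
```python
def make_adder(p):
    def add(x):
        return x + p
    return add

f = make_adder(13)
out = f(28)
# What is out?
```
41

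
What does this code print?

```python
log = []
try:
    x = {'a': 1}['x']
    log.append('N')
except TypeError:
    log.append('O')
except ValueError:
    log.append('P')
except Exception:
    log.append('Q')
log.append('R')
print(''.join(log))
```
QR

KeyError not specifically caught, falls to Exception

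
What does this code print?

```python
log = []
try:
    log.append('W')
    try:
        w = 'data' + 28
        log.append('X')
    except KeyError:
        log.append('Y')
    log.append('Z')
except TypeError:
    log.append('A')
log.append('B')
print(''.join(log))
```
WAB

Inner handler doesn't match, propagates to outer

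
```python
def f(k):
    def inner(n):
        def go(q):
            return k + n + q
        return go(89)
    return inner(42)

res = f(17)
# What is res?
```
148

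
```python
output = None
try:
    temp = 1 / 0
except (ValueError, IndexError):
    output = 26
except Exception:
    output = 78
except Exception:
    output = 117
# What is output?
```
78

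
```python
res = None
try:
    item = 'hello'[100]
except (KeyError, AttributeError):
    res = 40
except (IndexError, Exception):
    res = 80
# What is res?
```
80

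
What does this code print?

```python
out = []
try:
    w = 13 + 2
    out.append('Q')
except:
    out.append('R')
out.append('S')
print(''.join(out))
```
QS

No exception, try block completes normally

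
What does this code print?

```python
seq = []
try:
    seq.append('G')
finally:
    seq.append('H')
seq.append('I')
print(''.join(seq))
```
GHI

try/finally without except, no exception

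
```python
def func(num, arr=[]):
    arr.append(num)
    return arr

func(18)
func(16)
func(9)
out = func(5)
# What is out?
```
[18, 16, 9, 5]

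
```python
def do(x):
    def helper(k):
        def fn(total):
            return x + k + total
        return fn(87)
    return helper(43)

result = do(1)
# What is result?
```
131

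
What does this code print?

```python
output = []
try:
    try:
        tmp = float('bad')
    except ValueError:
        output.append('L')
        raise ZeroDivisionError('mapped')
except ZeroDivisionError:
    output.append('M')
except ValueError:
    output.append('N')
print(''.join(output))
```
LM

New ZeroDivisionError raised, caught by outer ZeroDivisionError handler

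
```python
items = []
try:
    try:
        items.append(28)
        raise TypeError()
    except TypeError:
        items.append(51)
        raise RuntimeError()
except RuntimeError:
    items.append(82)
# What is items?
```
[28, 51, 82]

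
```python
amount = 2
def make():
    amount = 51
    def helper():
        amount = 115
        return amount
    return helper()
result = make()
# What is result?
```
115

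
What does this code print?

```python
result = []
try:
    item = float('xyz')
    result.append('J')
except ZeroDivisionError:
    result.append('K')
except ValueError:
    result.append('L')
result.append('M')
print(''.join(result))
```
LM

ValueError is caught by its specific handler, not ZeroDivisionError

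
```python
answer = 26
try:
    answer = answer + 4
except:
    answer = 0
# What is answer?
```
30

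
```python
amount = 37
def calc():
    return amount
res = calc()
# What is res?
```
37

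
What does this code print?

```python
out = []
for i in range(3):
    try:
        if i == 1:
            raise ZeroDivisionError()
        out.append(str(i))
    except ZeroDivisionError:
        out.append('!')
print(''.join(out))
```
0!2

Exception on i=1 caught, loop continues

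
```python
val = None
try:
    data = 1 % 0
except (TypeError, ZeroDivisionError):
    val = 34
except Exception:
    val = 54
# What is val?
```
34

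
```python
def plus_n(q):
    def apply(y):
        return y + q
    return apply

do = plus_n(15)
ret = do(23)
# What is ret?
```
38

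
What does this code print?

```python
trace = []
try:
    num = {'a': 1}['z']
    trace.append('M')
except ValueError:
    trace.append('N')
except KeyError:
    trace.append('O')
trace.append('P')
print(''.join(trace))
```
OP

KeyError is caught by its specific handler, not ValueError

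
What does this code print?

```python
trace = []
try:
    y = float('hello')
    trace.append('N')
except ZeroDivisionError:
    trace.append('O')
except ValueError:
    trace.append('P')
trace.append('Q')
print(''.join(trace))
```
PQ

ValueError is caught by its specific handler, not ZeroDivisionError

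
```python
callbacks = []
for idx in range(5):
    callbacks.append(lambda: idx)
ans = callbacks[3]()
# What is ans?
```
4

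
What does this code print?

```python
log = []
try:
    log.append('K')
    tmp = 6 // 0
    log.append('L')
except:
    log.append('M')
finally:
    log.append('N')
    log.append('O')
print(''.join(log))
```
KMNO

Code before exception runs, then except, then all of finally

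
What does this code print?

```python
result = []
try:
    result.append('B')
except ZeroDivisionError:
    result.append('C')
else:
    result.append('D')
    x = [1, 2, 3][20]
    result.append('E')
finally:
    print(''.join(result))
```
BD

Try succeeds, else appends 'D', IndexError in else is uncaught, finally prints before exception propagates ('E' never appended)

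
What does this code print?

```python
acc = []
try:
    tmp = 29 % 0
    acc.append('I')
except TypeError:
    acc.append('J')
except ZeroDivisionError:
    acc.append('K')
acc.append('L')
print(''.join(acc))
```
KL

ZeroDivisionError is caught by its specific handler, not TypeError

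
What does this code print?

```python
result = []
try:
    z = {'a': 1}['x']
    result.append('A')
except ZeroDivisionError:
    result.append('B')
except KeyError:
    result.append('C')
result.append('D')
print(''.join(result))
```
CD

KeyError is caught by its specific handler, not ZeroDivisionError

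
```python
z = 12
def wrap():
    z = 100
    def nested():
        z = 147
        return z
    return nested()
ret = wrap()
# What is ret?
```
147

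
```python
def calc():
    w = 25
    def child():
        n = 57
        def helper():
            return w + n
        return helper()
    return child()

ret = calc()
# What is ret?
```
82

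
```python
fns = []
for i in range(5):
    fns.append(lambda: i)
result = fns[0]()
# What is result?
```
4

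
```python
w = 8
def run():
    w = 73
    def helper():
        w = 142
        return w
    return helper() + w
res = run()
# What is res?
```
215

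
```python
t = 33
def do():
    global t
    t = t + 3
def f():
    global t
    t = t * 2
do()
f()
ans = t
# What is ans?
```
72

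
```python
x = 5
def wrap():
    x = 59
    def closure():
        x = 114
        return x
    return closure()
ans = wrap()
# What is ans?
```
114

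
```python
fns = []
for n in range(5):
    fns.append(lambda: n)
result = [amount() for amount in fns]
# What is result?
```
[4, 4, 4, 4, 4]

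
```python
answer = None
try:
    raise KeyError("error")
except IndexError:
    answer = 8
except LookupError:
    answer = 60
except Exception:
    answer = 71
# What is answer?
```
60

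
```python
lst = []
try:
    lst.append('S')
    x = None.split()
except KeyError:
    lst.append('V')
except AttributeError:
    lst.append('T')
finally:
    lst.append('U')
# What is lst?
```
['S', 'T', 'U']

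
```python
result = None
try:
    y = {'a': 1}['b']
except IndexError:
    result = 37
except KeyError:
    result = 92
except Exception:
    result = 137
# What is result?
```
92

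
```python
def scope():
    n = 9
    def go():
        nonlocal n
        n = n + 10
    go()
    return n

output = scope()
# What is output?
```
19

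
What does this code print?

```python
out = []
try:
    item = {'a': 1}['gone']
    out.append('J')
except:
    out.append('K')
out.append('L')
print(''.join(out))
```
KL

Exception raised in try, caught by bare except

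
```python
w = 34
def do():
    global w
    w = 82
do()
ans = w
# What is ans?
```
82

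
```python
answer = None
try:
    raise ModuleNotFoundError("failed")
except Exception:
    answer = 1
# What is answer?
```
1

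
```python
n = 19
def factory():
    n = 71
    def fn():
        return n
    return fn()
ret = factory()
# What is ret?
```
71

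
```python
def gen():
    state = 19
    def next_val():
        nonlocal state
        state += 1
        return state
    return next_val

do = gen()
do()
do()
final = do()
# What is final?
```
22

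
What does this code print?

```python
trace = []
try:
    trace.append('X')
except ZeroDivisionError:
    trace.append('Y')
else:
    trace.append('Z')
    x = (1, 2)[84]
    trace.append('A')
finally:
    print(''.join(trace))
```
XZ

Try succeeds, else appends 'Z', IndexError in else is uncaught, finally prints before exception propagates ('A' never appended)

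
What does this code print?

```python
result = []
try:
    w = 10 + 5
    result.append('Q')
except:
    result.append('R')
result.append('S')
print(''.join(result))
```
QS

No exception, try block completes normally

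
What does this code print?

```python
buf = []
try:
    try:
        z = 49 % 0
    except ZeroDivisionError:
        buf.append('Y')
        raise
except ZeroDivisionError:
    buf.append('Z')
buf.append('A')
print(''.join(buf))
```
YZA

raise without argument re-raises current exception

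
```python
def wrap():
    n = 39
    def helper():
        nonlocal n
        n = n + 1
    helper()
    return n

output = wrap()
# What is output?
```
40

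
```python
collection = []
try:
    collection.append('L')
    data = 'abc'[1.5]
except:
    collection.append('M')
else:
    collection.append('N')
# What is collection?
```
['L', 'M']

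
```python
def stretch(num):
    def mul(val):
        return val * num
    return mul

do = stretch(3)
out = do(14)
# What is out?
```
42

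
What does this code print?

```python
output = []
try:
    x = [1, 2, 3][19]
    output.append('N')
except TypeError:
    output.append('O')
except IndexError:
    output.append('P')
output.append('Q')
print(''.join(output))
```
PQ

IndexError is caught by its specific handler, not TypeError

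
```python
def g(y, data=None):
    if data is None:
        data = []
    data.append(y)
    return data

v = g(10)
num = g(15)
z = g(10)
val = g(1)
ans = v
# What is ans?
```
[10]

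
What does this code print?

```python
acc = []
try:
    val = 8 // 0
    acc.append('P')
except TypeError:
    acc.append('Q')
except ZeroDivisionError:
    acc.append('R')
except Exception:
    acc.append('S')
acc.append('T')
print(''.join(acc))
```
RT

ZeroDivisionError matches before generic Exception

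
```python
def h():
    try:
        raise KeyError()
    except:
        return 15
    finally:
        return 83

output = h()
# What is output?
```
83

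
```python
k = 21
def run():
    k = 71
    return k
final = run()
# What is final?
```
71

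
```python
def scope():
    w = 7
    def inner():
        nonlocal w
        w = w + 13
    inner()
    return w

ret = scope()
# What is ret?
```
20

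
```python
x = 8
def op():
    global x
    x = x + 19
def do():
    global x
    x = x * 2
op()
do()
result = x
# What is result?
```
54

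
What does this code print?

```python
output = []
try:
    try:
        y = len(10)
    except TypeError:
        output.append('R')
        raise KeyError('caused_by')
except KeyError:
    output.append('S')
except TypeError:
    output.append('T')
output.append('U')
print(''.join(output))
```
RSU

KeyError raised and caught, original TypeError not re-raised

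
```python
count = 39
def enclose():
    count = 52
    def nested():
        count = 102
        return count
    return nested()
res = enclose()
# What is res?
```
102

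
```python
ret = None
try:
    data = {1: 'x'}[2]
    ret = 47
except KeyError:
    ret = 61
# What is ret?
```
61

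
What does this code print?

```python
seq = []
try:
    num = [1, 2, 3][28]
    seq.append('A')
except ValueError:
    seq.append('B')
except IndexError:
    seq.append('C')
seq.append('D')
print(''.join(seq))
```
CD

IndexError is caught by its specific handler, not ValueError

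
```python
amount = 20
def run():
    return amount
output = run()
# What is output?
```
20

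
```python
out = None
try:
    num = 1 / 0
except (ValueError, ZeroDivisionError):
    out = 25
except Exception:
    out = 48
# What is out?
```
25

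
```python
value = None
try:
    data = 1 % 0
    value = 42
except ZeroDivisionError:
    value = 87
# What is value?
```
87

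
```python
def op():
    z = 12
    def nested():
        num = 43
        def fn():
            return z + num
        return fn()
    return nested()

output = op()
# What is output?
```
55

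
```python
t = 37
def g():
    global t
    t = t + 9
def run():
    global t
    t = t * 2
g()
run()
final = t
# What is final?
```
92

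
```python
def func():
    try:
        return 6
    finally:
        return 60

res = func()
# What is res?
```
60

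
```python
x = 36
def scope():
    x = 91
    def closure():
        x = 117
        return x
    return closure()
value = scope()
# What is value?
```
117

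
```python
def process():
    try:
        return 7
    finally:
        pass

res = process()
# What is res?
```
7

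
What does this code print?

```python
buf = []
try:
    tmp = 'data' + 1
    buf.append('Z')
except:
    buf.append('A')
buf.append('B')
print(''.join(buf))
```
AB

Exception raised in try, caught by bare except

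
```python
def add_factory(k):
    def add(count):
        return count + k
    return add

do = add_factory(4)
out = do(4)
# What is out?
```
8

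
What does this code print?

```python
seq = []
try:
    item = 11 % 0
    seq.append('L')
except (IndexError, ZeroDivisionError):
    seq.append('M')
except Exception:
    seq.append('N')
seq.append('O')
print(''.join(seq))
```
MO

ZeroDivisionError matches tuple containing it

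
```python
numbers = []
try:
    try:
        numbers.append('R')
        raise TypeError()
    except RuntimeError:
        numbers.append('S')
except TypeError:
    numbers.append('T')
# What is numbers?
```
['R', 'T']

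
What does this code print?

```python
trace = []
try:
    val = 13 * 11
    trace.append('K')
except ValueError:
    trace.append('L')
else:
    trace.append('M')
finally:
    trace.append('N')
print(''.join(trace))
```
KMN

else runs before finally when no exception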